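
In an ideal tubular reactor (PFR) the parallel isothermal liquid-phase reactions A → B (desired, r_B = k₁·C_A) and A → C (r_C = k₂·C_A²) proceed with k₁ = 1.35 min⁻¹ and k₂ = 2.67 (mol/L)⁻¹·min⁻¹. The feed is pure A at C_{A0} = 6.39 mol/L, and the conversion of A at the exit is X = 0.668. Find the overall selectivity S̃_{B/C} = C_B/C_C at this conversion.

C_A = C_{A0}(1−X) = 2.121 mol/L.
Along a PFR/batch, dC_B/dC_A = −r_B/(r_B+r_C) = −k₁/(k₁+k₂·C_A).
Integrating from C_{A0} to C_A: C_B = (1.35/2.67)·ln[(1.35+2.67·6.39)/(1.35+2.67·2.12)] = 0.5056·ln(18.41/7.014) = 0.4879 mol/L.
C_C = (C_{A0}−C_A)−C_B = 3.781 mol/L; S̃_{B/C} = 0.4879/3.781 = 0.129.

0.129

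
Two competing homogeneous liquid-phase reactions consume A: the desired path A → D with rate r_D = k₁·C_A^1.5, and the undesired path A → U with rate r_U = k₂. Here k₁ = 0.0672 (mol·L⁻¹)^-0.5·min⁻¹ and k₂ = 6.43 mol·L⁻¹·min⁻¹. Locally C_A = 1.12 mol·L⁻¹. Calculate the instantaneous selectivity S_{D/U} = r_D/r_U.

S_{D/U} = r_D/r_U = (k₁·C_A^1.5)/(k₂) = (k₁/k₂)·C_A^1.5.
= (0.0672×1.120^1.5) / (6.43) = 0.07965/6.430 = 0.0124.
Since the desired path is higher order in A, keeping C_A high (PFR or concentrated feed) favours D.

0.0124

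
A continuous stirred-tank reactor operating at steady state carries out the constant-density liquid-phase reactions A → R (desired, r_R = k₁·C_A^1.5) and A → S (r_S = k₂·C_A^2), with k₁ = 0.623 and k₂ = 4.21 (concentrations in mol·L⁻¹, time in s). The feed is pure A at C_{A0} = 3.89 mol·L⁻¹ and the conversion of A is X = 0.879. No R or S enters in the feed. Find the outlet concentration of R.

Exit C_A = C_{A0}(1−X) = 3.89×0.121 = 0.4707 mol·L⁻¹.
Rates in a CSTR are evaluated at the outlet concentration: r_R = 0.623×0.4707^1.5 = 0.2012, r_S = 4.21×0.4707^2 = 0.9327.
Fraction of consumed A going to R: r_R/(r_R+r_S) = 0.1774.
C_R = 0.1774·C_{A0}·X = 0.1774×3.89×0.879 = 0.607 mol·L⁻¹.

0.607 mol·L⁻¹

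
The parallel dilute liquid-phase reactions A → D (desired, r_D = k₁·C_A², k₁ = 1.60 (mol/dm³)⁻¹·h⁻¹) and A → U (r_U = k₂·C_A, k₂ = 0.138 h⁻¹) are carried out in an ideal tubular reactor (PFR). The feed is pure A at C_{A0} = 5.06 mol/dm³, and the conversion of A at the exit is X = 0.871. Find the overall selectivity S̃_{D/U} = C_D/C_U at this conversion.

25.3

C_A = C_{A0}(1−X) = 0.6527 mol/dm³.
Along a PFR/batch, dC_U/dC_A = −r_U/(r_D+r_U) = −k₂/(k₂+k₁·C_A).
Integrating from C_{A0} to C_A: C_U = (0.138/1.60)·ln[(0.138+1.60·5.06)/(0.138+1.60·0.653)] = 0.08625·ln(8.234/1.182) = 0.1674 mol/dm³.
Then C_D = (C_{A0}−C_A) − C_U = 4.407 − 0.1674 = 4.240 mol/dm³.
S̃_{D/U} = C_D/C_U = 4.240/0.1674 = 25.3.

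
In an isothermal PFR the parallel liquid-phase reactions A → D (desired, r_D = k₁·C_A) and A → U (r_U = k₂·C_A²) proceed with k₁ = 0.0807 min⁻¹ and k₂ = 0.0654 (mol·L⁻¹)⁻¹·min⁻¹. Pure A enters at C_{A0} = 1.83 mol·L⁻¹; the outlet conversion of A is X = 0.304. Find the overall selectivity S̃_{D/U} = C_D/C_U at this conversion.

0.800

C_A = C_{A0}(1−X) = 1.274 mol·L⁻¹.
Along a PFR/batch, dC_D/dC_A = −r_D/(r_D+r_U) = −k₁/(k₁+k₂·C_A).
Integrating from C_{A0} to C_A: C_D = (0.0807/0.0654)·ln[(0.0807+0.0654·1.83)/(0.0807+0.0654·1.27)] = 1.234·ln(0.2004/0.1640) = 0.2472 mol·L⁻¹.
C_U = (C_{A0}−C_A)−C_D = 0.3091 mol·L⁻¹; S̃_{D/U} = 0.2472/0.3091 = 0.800.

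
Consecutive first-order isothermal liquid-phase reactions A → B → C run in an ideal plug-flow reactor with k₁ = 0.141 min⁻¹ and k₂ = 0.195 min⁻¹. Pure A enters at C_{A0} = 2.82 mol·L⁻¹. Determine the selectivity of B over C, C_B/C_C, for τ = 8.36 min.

0.729

For first-order series with pure A initially, C_B(τ) = k₁C_{A0}/(k₂−k₁)·(e^(−k₁τ) − e^(−k₂τ)).
e^(−k₁τ) = e^(−0.141×8.36) = e^(−1.179) = 0.3077; e^(−k₂τ) = e^(−1.630) = 0.1959.
C_B = 0.141×2.82/(0.195−0.141) × (0.3077−0.1959) = 7.363×0.1118 = 0.8230 mol·L⁻¹.
C_A = C_{A0}e^(−k₁τ) = 0.8676 mol·L⁻¹, so C_C = C_{A0}−C_A−C_B = 1.129 mol·L⁻¹; C_B/C_C = 0.729.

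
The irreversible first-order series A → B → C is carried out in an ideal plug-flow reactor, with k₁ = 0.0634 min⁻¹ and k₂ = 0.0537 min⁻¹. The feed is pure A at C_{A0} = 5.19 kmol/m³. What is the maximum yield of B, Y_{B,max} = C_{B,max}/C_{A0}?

For a first-order series the maximum intermediate yield is C_{B,max}/C_{A0} = (k₁/k₂)^[k₂/(k₂−k₁)].
= (0.0634/0.0537)^(0.0537/(0.0537−0.0634)) = (1.181)^(-5.536) = 0.3988.

0.399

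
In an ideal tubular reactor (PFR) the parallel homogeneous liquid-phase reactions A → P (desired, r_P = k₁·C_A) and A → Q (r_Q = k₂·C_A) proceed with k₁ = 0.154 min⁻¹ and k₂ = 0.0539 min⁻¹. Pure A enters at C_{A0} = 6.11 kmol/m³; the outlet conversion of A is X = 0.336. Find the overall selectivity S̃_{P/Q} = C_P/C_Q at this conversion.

C_A = C_{A0}(1−X) = 4.057 kmol/m³.
Both paths are first order in A, so the instantaneous fraction to P is constant: dC_P/d(−C_A) = k₁/(k₁+k₂) = 0.7407.
C_P = 0.7407·(C_{A0}−C_A) = 0.7407×2.053 = 1.52 kmol/m³.
C_Q = (C_{A0}−C_A)−C_P = 0.5322 kmol/m³; S̃_{P/Q} = 1.521/0.5322 = 2.86.

2.86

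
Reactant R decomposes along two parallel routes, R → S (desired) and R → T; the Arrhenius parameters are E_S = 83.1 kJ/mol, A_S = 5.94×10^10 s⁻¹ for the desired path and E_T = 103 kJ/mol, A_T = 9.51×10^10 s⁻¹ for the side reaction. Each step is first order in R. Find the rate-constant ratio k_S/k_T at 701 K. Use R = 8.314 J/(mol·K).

19.0

k_S/k_T = (A_S/A_T)·exp[−(E_S−E_T)/(RT)] = (A_S/A_T)·exp[(E_T−E_S)/(RT)].
(E_T−E_S)/(RT) = (103−83.1)×10³/(8.314×701) = 19900/5828 = 3.414.
k_S/k_T = (5.94×10^10/9.51×10^10)·exp(3.414) = 0.6246 × 30.40 = 19.0.
Since E_S < E_T, lowering the temperature improves selectivity toward S.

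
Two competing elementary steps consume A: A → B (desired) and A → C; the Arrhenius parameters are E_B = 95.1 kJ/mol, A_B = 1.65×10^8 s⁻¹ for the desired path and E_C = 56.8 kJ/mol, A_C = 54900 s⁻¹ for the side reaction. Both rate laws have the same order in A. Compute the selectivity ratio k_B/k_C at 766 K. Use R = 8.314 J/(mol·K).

7.35

k_B/k_C = (A_B/A_C)·exp[−(E_B−E_C)/(RT)] = (A_B/A_C)·exp[(E_C−E_B)/(RT)].
(E_C−E_B)/(RT) = (56.8−95.1)×10³/(8.314×766) = -38300/6369 = -6.014.
k_B/k_C = (1.65×10^8/54900)·exp(-6.014) = 3005 × 0.002444 = 7.35.
Since E_B > E_C, raising the temperature improves selectivity toward B.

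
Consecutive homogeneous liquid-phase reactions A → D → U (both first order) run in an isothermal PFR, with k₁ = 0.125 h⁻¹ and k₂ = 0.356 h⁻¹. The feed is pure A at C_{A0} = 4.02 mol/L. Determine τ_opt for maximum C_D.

4.53 h

Setting dC_D/dτ = 0 gives τ_opt = ln(k₂/k₁)/(k₂−k₁).
= ln(0.356/0.125)/(0.356−0.125) = ln(2.848)/0.2310 = 1.047/0.2310 = 4.53 h.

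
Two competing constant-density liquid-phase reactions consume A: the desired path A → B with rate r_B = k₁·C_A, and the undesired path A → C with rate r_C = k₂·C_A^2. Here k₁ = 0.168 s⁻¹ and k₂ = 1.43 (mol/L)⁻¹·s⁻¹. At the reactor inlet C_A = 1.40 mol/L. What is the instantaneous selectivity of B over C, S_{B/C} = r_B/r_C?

S_{B/C} = r_B/r_C = (k₁·C_A)/(k₂·C_A^2) = (k₁/k₂)·C_A⁻¹.
= (0.168×1.400) / (1.43×1.400^2) = 0.2352/2.803 = 0.0839.
The undesired path is higher order in A, so low C_A (CSTR or dilute feed) favours B.

0.0839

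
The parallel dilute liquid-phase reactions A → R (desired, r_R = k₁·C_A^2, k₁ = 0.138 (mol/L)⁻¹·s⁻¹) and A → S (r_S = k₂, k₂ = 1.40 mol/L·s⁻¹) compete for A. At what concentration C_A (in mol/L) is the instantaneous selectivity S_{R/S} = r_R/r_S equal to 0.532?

S_{R/S} = (k₁/k₂)·C_A^2 ⇒ C_A = (S·k₂/k₁)^(0.5).
= (0.532×1.40/0.138)^(0.5) = (5.397)^(0.5) = 2.32 mol/L.

2.32 mol/L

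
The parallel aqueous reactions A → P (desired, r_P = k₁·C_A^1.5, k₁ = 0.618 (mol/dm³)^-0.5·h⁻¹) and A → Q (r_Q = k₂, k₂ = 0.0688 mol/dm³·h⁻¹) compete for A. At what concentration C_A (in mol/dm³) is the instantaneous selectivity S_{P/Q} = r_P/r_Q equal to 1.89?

S_{P/Q} = (k₁/k₂)·C_A^1.5 ⇒ C_A = (S·k₂/k₁)^(1/1.5).
= (1.89×0.0688/0.618)^(0.6667) = (0.2104)^(0.6667) = 0.354 mol/dm³.

0.354 mol/dm³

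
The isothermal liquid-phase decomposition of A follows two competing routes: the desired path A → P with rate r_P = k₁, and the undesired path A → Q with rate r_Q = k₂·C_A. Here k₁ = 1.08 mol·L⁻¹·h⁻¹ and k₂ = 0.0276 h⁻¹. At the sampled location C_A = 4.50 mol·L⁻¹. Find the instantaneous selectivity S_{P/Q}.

8.70

S_{P/Q} = r_P/r_Q = (k₁)/(k₂·C_A) = (k₁/k₂)·C_A⁻¹.
= (1.08) / (0.0276×4.500) = 1.080/0.1242 = 8.70.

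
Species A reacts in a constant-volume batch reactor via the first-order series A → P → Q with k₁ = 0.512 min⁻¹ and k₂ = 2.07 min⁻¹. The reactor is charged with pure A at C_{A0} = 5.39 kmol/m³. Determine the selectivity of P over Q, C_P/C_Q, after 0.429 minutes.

1.87

The intermediate concentration in a first-order A→B→C sequence is C_P = k₁C_{A0}(e^(−k₁t) − e^(−k₂t))/(k₂−k₁).
e^(−k₁t) = e^(−0.512×0.429) = e^(−0.2196) = 0.8028; e^(−k₂t) = e^(−0.8880) = 0.4115.
C_P = 0.512×5.39/(2.07−0.512) × (0.8028−0.4115) = 1.771×0.3913 = 0.6932 kmol/m³.
C_A = C_{A0}e^(−k₁t) = 4.327 kmol/m³, so C_Q = C_{A0}−C_A−C_P = 0.3697 kmol/m³; C_P/C_Q = 1.87.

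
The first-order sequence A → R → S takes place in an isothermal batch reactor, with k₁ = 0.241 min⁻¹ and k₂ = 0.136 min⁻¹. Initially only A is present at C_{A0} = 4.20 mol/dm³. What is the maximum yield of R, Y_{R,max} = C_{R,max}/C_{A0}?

At the optimum, C_{R,max}/C_{A0} = (k₁/k₂)^[k₂/(k₂−k₁)].
= (0.241/0.136)^(0.136/(0.136−0.241)) = (1.772)^(-1.295) = 0.4766.

0.477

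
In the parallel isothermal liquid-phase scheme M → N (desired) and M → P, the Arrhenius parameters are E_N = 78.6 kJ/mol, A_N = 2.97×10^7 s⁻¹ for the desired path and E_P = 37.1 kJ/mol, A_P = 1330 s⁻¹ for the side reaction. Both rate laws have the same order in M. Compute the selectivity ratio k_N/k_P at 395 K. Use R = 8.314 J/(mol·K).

Since both paths have the same order in M, the concentration cancels and S_{N/P} = k_N/k_P = (A_N/A_P)·exp[(E_P−E_N)/(RT)].
(E_P−E_N)/(RT) = (37.1−78.6)×10³/(8.314×395) = -41500/3284 = -12.64.
k_N/k_P = (2.97×10^7/1330)·exp(-12.64) = 22331 × 3.250×10^-6 = 0.0726.
Since E_N > E_P, raising the temperature improves selectivity toward N.

0.0726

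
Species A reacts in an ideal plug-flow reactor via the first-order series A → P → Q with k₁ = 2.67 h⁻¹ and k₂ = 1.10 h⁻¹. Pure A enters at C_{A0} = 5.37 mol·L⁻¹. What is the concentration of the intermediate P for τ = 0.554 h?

Solving the coupled first-order balances gives C_P(τ) = [k₁/(k₂−k₁)]·C_{A0}·(e^(−k₁τ) − e^(−k₂τ)).
e^(−k₁τ) = e^(−2.67×0.554) = e^(−1.479) = 0.2278; e^(−k₂τ) = e^(−0.6094) = 0.5437.
C_P = 2.67×5.37/(1.10−2.67) × (0.2278−0.5437) = (-9.132)×(-0.3159) = 2.884 mol·L⁻¹.

2.88 mol·L⁻¹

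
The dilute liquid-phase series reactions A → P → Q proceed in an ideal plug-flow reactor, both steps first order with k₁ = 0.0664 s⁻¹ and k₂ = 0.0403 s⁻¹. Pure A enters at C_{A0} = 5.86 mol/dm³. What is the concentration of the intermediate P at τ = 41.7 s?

The intermediate concentration in a first-order A→B→C sequence is C_P = k₁C_{A0}(e^(−k₁τ) − e^(−k₂τ))/(k₂−k₁).
e^(−k₁τ) = e^(−0.0664×41.7) = e^(−2.769) = 0.06273; e^(−k₂τ) = e^(−1.681) = 0.1863.
C_P = 0.0664×5.86/(0.0403−0.0664) × (0.06273−0.1863) = (-14.91)×(-0.1235) = 1.842 mol/dm³.

1.84 mol/dm³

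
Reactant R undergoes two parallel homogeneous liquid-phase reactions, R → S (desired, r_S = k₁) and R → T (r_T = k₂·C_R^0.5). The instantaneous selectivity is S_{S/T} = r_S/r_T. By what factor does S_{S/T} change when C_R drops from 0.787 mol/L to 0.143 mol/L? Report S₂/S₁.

S_{S/T} = (k₁/k₂)·C_R^-0.5, so S₂/S₁ = (C_{R,2}/C_{R,1})^-0.5.
= (0.143/0.787)^(-0.5) = (0.1817)^(-0.5) = 2.35.

2.35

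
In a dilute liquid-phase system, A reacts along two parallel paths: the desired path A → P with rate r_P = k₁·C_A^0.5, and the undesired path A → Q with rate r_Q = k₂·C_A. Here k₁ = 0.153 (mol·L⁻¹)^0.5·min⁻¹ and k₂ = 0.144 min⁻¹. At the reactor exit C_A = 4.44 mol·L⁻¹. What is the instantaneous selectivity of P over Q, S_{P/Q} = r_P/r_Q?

0.504

S_{P/Q} = r_P/r_Q = (k₁·C_A^0.5)/(k₂·C_A) = (k₁/k₂)·C_A^-0.5.
= (0.153×4.440^0.5) / (0.144×4.440) = 0.3224/0.6394 = 0.504.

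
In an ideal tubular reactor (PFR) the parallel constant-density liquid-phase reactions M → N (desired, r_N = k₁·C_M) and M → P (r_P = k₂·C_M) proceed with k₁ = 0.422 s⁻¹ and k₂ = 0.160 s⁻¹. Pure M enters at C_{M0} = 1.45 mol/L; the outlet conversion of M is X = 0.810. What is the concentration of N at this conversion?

C_M = C_{M0}(1−X) = 0.2755 mol/L.
Both paths are first order in M, so the instantaneous fraction to N is constant: dC_N/d(−C_M) = k₁/(k₁+k₂) = 0.7251.
C_N = 0.7251·(C_{M0}−C_M) = 0.7251×1.175 = 0.852 mol/L.

0.852 mol/L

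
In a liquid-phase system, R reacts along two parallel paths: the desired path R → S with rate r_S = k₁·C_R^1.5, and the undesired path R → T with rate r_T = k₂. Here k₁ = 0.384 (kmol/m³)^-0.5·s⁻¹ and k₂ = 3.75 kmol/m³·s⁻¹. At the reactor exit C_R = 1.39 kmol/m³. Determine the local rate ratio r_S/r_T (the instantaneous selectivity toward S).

0.168

S_{S/T} = r_S/r_T = (k₁·C_R^1.5)/(k₂) = (k₁/k₂)·C_R^1.5.
= (0.384×1.390^1.5) / (3.75) = 0.6293/3.750 = 0.168.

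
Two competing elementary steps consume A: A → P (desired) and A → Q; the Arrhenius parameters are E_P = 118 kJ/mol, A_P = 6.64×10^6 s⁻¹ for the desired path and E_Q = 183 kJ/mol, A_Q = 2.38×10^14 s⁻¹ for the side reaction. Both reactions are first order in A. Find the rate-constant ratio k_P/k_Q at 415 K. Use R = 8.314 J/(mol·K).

4.24

With equal orders, S_{P/Q} = k_P/k_Q = (A_P/A_Q)·exp[(E_Q−E_P)/(RT)].
(E_Q−E_P)/(RT) = (183−118)×10³/(8.314×415) = 65000/3450 = 18.84.
k_P/k_Q = (6.64×10^6/2.38×10^14)·exp(18.84) = 2.790×10^-8 × 1.519×10^8 = 4.24.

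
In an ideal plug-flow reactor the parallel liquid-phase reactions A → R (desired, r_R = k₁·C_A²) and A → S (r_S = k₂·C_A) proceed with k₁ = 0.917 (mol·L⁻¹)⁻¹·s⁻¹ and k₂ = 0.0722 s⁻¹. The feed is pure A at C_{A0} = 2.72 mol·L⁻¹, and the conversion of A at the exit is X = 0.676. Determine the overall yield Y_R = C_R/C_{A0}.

0.645

C_A = C_{A0}(1−X) = 0.8813 mol·L⁻¹.
Along a PFR/batch, dC_S/dC_A = −r_S/(r_R+r_S) = −k₂/(k₂+k₁·C_A).
Integrating from C_{A0} to C_A: C_S = (0.0722/0.917)·ln[(0.0722+0.917·2.72)/(0.0722+0.917·0.881)] = 0.07874·ln(2.566/0.8803) = 0.08424 mol·L⁻¹.
Then C_R = (C_{A0}−C_A) − C_S = 1.839 − 0.08424 = 1.754 mol·L⁻¹.
Y_R = C_R/C_{A0} = 1.754/2.72 = 0.645.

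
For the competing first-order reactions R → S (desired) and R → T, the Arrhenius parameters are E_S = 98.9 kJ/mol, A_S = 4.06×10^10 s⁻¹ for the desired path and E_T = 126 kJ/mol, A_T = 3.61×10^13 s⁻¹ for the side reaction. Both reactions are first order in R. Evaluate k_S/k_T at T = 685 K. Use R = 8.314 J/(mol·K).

0.131

Since both paths have the same order in R, the concentration cancels and S_{S/T} = k_S/k_T = (A_S/A_T)·exp[(E_T−E_S)/(RT)].
(E_T−E_S)/(RT) = (126−98.9)×10³/(8.314×685) = 27100/5695 = 4.758.
k_S/k_T = (4.06×10^10/3.61×10^13)·exp(4.758) = 0.001125 × 116.6 = 0.131.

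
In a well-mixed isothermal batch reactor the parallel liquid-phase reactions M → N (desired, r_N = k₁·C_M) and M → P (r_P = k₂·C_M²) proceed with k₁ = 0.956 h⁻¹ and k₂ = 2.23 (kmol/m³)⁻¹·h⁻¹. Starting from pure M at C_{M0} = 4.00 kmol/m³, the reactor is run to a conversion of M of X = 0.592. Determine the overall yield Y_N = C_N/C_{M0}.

0.0820

C_M = C_{M0}(1−X) = 1.632 kmol/m³.
Along a PFR/batch, dC_N/dC_M = −r_N/(r_N+r_P) = −k₁/(k₁+k₂·C_M).
Integrating from C_{M0} to C_M: C_N = (0.956/2.23)·ln[(0.956+2.23·4.00)/(0.956+2.23·1.63)] = 0.4287·ln(9.876/4.595) = 0.3280 kmol/m³.
Y_N = C_N/C_{M0} = 0.3280/4.00 = 0.0820.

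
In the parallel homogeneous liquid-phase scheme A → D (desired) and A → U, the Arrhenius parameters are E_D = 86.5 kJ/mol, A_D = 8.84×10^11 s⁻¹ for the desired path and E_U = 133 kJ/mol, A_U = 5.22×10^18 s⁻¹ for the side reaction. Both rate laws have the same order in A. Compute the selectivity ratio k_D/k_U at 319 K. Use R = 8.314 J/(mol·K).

6.97

With equal orders, S_{D/U} = k_D/k_U = (A_D/A_U)·exp[(E_U−E_D)/(RT)].
(E_U−E_D)/(RT) = (133−86.5)×10³/(8.314×319) = 46500/2652 = 17.53.
k_D/k_U = (8.84×10^11/5.22×10^18)·exp(17.53) = 1.693×10^-7 × 4.115×10^7 = 6.97.
Since E_D < E_U, lowering the temperature improves selectivity toward D.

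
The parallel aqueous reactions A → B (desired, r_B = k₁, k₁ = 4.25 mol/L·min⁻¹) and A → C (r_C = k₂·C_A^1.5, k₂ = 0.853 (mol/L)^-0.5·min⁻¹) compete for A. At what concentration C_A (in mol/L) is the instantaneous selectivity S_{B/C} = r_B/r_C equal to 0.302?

6.48 mol/L

S_{B/C} = (k₁/k₂)·C_A^-1.5 ⇒ C_A = (S·k₂/k₁)^(1/(-1.5)).
= (0.302×0.853/4.25)^(-0.6667) = (0.06061)^(-0.6667) = 6.48 mol/L.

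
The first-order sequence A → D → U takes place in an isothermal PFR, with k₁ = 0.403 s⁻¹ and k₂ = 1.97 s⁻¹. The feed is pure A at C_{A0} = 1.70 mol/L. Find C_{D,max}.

0.231 mol/L

At the optimum, C_{D,max}/C_{A0} = (k₁/k₂)^[k₂/(k₂−k₁)].
= (0.403/1.97)^(1.97/(1.97−0.403)) = (0.2046)^(1.257) = 0.1360.
C_{D,max} = 0.1360×1.70 = 0.231 mol/L.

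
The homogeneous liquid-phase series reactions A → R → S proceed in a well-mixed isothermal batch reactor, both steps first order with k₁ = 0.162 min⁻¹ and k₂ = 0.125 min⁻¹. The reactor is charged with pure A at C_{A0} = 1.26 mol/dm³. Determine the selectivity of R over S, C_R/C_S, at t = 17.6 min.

0.327

The intermediate concentration in a first-order A→B→C sequence is C_R = k₁C_{A0}(e^(−k₁t) − e^(−k₂t))/(k₂−k₁).
e^(−k₁t) = e^(−0.162×17.6) = e^(−2.851) = 0.05777; e^(−k₂t) = e^(−2.200) = 0.1108.
C_R = 0.162×1.26/(0.125−0.162) × (0.05777−0.1108) = (-5.517)×(-0.05303) = 0.2925 mol/dm³.
C_A = C_{A0}e^(−k₁t) = 0.07280 mol/dm³, so C_S = C_{A0}−C_A−C_R = 0.8947 mol/dm³; C_R/C_S = 0.327.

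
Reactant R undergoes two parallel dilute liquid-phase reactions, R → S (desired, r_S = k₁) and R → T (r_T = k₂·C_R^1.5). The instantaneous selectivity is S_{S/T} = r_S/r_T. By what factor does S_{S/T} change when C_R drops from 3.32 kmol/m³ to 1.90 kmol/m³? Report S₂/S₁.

S_{S/T} = (k₁/k₂)·C_R^-1.5, so S₂/S₁ = (C_{R,2}/C_{R,1})^-1.5.
= (1.90/3.32)^(-1.5) = (0.5723)^(-1.5) = 2.31.

2.31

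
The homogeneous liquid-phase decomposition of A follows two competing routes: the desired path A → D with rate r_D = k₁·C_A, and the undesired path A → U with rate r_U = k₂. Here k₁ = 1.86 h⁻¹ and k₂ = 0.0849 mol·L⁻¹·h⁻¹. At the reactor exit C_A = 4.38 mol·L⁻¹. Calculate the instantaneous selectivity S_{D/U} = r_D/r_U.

S_{D/U} = r_D/r_U = (k₁·C_A)/(k₂) = (k₁/k₂)·C_A.
= (1.86×4.380) / (0.0849) = 8.147/0.08490 = 96.0.
Since the desired path is higher order in A, keeping C_A high (PFR or concentrated feed) favours D.

96.0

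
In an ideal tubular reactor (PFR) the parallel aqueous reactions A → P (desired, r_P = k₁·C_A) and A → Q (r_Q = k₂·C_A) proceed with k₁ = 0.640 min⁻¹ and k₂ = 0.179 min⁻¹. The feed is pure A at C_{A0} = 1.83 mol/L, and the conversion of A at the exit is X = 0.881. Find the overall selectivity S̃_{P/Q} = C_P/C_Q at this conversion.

3.58

C_A = C_{A0}(1−X) = 0.2178 mol/L.
Both paths are first order in A, so the instantaneous fraction to P is constant: dC_P/d(−C_A) = k₁/(k₁+k₂) = 0.7814.
C_P = 0.7814·(C_{A0}−C_A) = 0.7814×1.612 = 1.26 mol/L.
C_Q = (C_{A0}−C_A)−C_P = 0.3524 mol/L; S̃_{P/Q} = 1.260/0.3524 = 3.58.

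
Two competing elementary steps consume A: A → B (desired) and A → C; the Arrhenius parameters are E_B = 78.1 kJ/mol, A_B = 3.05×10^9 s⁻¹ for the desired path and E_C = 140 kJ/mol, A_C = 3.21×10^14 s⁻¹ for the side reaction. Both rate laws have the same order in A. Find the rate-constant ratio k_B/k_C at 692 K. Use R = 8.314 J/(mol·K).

With equal orders, S_{B/C} = k_B/k_C = (A_B/A_C)·exp[(E_C−E_B)/(RT)].
(E_C−E_B)/(RT) = (140−78.1)×10³/(8.314×692) = 61900/5753 = 10.76.
k_B/k_C = (3.05×10^9/3.21×10^14)·exp(10.76) = 9.502×10^-6 × 47055 = 0.447.
Since E_B < E_C, lowering the temperature improves selectivity toward B.

0.447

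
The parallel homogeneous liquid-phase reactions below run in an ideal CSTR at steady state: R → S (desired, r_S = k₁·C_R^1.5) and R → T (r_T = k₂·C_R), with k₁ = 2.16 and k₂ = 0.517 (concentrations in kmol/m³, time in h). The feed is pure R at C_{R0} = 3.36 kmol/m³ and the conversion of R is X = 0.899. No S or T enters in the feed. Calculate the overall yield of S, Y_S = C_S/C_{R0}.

0.637

Exit C_R = C_{R0}(1−X) = 3.36×0.101 = 0.3394 kmol/m³.
A CSTR operates uniformly at the exit composition, giving r_S = 0.4270 and r_T = 0.1754 (each k·C_R^n at C_R = 0.3394).
Fraction of consumed R going to S: r_S/(r_S+r_T) = 0.7088.
C_S = 0.7088·C_{R0}·X = 0.7088×3.36×0.899 = 2.14 kmol/m³; Y_S = C_S/C_{R0} = 0.637.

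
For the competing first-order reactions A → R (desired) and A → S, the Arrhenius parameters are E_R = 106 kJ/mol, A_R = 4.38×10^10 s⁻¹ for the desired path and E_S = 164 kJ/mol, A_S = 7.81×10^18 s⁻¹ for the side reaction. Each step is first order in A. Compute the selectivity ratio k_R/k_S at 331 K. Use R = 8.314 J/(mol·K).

7.98

With equal orders, S_{R/S} = k_R/k_S = (A_R/A_S)·exp[(E_S−E_R)/(RT)].
(E_S−E_R)/(RT) = (164−106)×10³/(8.314×331) = 58000/2752 = 21.08.
k_R/k_S = (4.38×10^10/7.81×10^18)·exp(21.08) = 5.608×10^-9 × 1.423×10^9 = 7.98.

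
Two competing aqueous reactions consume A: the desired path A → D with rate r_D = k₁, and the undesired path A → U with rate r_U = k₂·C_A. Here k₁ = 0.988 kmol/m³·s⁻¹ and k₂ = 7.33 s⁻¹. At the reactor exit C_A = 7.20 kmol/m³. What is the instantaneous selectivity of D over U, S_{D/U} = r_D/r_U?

0.0187

S_{D/U} = r_D/r_U = (k₁)/(k₂·C_A) = (k₁/k₂)·C_A⁻¹.
= (0.988) / (7.33×7.200) = 0.9880/52.78 = 0.0187.
The undesired path is higher order in A, so low C_A (CSTR or dilute feed) favours D.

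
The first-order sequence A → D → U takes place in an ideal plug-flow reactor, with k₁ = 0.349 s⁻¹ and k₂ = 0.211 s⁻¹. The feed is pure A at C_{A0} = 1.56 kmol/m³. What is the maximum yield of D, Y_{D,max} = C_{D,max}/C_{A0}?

For a first-order series the maximum intermediate yield is C_{D,max}/C_{A0} = (k₁/k₂)^[k₂/(k₂−k₁)].
= (0.349/0.211)^(0.211/(0.211−0.349)) = (1.654)^(-1.529) = 0.4633.

0.463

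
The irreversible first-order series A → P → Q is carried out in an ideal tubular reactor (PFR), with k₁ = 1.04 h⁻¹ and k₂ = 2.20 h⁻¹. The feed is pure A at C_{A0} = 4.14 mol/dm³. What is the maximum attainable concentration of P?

For a first-order series the maximum intermediate yield is C_{P,max}/C_{A0} = (k₁/k₂)^[k₂/(k₂−k₁)].
= (1.04/2.20)^(2.20/(2.20−1.04)) = (0.4727)^(1.897) = 0.2415.
C_{P,max} = 0.2415×4.14 = 1.000 mol/dm³.

1.000 mol/dm³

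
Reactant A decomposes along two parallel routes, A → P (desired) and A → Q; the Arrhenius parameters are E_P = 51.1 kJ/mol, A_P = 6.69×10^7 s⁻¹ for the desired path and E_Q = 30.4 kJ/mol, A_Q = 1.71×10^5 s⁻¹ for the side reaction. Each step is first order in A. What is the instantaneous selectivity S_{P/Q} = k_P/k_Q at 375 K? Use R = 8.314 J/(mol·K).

Since both paths have the same order in A, the concentration cancels and S_{P/Q} = k_P/k_Q = (A_P/A_Q)·exp[(E_Q−E_P)/(RT)].
(E_Q−E_P)/(RT) = (30.4−51.1)×10³/(8.314×375) = -20700/3118 = -6.639.
k_P/k_Q = (6.69×10^7/1.71×10^5)·exp(-6.639) = 391.2 × 0.001308 = 0.512.

0.512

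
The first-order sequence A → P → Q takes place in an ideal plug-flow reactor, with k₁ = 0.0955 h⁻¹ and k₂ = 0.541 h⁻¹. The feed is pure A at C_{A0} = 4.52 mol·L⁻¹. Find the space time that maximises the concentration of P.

The intermediate peaks when r₁ = r₂, i.e. k₁e^(−k₁τ) = k₂e^(−k₂τ), giving τ_opt = ln(k₂/k₁)/(k₂−k₁).
= ln(0.541/0.0955)/(0.541−0.0955) = ln(5.665)/0.4455 = 1.734/0.4455 = 3.89 h.

3.89 h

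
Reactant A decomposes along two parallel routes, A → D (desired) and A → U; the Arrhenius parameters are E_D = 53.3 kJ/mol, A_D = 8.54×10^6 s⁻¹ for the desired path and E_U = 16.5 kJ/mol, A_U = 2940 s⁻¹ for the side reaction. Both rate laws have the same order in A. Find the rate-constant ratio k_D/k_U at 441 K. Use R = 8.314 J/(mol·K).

0.127

With equal orders, S_{D/U} = k_D/k_U = (A_D/A_U)·exp[(E_U−E_D)/(RT)].
(E_U−E_D)/(RT) = (16.5−53.3)×10³/(8.314×441) = -36800/3666 = -10.04.
k_D/k_U = (8.54×10^6/2940)·exp(-10.04) = 2905 × 4.376×10^-5 = 0.127.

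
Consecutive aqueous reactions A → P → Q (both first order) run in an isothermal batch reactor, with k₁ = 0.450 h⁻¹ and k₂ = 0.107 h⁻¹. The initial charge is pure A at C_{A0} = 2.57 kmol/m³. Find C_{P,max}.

1.64 kmol/m³

Evaluating C_P at t_opt = ln(k₂/k₁)/(k₂−k₁) gives C_{P,max}/C_{A0} = (k₁/k₂)^[k₂/(k₂−k₁)].
= (0.450/0.107)^(0.107/(0.107−0.450)) = (4.206)^(-0.3120) = 0.6388.
C_{P,max} = 0.6388×2.57 = 1.64 kmol/m³.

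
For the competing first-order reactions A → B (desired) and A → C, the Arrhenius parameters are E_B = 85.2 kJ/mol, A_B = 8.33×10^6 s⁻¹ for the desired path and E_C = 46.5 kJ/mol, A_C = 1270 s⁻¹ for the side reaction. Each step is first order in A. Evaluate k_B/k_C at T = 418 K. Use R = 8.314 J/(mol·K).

0.0956

k_B/k_C = (A_B/A_C)·exp[−(E_B−E_C)/(RT)] = (A_B/A_C)·exp[(E_C−E_B)/(RT)].
(E_C−E_B)/(RT) = (46.5−85.2)×10³/(8.314×418) = -38700/3475 = -11.14.
k_B/k_C = (8.33×10^6/1270)·exp(-11.14) = 6559 × 1.458×10^-5 = 0.0956.
Since E_B > E_C, raising the temperature improves selectivity toward B.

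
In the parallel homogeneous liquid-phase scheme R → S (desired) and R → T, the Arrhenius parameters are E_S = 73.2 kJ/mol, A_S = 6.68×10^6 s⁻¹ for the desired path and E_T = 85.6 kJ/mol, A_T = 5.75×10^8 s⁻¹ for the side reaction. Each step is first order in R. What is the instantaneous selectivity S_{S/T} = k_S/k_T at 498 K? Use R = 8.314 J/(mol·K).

k_S/k_T = (A_S/A_T)·exp[−(E_S−E_T)/(RT)] = (A_S/A_T)·exp[(E_T−E_S)/(RT)].
(E_T−E_S)/(RT) = (85.6−73.2)×10³/(8.314×498) = 12400/4140 = 2.995.
k_S/k_T = (6.68×10^6/5.75×10^8)·exp(2.995) = 0.01162 × 19.98 = 0.232.

0.232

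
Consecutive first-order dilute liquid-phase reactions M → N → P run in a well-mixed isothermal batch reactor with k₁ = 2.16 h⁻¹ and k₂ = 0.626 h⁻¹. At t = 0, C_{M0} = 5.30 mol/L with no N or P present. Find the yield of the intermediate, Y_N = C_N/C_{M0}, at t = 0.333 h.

Solving the coupled first-order balances gives C_N(t) = [k₁/(k₂−k₁)]·C_{M0}·(e^(−k₁t) − e^(−k₂t)).
e^(−k₁t) = e^(−2.16×0.333) = e^(−0.7193) = 0.4871; e^(−k₂t) = e^(−0.2085) = 0.8118.
C_N = 2.16×5.30/(0.626−2.16) × (0.4871−0.8118) = (-7.463)×(-0.3247) = 2.423 mol/L.
Y_N = C_N/C_{M0} = 2.423/5.30 = 0.457.

0.457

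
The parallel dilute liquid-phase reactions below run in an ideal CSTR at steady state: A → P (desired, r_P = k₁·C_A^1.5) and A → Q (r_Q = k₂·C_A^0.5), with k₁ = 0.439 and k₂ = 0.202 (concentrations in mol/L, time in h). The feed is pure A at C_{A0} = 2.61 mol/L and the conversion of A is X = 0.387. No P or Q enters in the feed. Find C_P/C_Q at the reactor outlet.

Exit C_A = C_{A0}(1−X) = 2.61×0.613 = 1.600 mol/L.
Rates in a CSTR are evaluated at the outlet concentration: r_P = 0.439×1.600^1.5 = 0.8884, r_Q = 0.202×1.600^0.5 = 0.2555.
Overall selectivity = C_P/C_Q = r_Pτ/(r_Qτ) = r_P/r_Q = 3.48.

3.48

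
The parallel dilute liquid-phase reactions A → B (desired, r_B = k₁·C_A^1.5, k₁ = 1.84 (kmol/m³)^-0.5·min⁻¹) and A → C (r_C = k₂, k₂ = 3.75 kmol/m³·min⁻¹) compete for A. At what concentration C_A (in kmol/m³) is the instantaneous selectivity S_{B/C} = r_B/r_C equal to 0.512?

1.03 kmol/m³

S_{B/C} = (k₁/k₂)·C_A^1.5 ⇒ C_A = (S·k₂/k₁)^(1/1.5).
= (0.512×3.75/1.84)^(0.6667) = (1.043)^(0.6667) = 1.03 kmol/m³.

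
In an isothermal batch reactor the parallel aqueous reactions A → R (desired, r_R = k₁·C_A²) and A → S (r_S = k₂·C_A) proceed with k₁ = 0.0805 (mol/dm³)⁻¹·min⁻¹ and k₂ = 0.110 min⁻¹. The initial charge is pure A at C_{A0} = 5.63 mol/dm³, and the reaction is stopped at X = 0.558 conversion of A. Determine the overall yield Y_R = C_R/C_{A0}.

C_A = C_{A0}(1−X) = 2.488 mol/dm³.
Along a PFR/batch, dC_S/dC_A = −r_S/(r_R+r_S) = −k₂/(k₂+k₁·C_A).
Integrating from C_{A0} to C_A: C_S = (0.110/0.0805)·ln[(0.110+0.0805·5.63)/(0.110+0.0805·2.49)] = 1.366·ln(0.5632/0.3103) = 0.8145 mol/dm³.
Then C_R = (C_{A0}−C_A) − C_S = 3.142 − 0.8145 = 2.327 mol/dm³.
Y_R = C_R/C_{A0} = 2.327/5.63 = 0.413.

0.413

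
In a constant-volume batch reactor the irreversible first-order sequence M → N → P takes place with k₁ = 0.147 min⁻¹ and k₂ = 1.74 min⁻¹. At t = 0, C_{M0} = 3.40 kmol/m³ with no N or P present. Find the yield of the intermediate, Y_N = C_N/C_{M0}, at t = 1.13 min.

0.0652

Solving the coupled first-order balances gives C_N(t) = [k₁/(k₂−k₁)]·C_{M0}·(e^(−k₁t) − e^(−k₂t)).
e^(−k₁t) = e^(−0.147×1.13) = e^(−0.1661) = 0.8470; e^(−k₂t) = e^(−1.966) = 0.1400.
C_N = 0.147×3.40/(1.74−0.147) × (0.8470−0.1400) = 0.3137×0.7070 = 0.2218 kmol/m³.
Y_N = C_N/C_{M0} = 0.2218/3.40 = 0.0652.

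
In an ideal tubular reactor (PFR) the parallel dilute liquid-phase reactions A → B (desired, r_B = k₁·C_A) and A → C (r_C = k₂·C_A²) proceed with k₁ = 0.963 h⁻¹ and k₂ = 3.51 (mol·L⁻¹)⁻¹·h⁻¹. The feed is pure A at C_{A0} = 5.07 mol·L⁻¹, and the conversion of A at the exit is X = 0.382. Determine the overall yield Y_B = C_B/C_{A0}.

0.0244

C_A = C_{A0}(1−X) = 3.133 mol·L⁻¹.
Along a PFR/batch, dC_B/dC_A = −r_B/(r_B+r_C) = −k₁/(k₁+k₂·C_A).
Integrating from C_{A0} to C_A: C_B = (0.963/3.51)·ln[(0.963+3.51·5.07)/(0.963+3.51·3.13)] = 0.2744·ln(18.76/11.96) = 0.1235 mol·L⁻¹.
Y_B = C_B/C_{A0} = 0.1235/5.07 = 0.0244.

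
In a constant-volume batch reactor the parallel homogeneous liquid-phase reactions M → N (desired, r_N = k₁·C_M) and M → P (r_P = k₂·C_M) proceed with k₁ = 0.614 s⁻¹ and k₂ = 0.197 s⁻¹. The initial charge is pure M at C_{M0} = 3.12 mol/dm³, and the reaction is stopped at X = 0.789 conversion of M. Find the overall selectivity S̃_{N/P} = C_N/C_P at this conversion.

3.12

C_M = C_{M0}(1−X) = 0.6583 mol/dm³.
Both paths are first order in M, so the instantaneous fraction to N is constant: dC_N/d(−C_M) = k₁/(k₁+k₂) = 0.7571.
C_N = 0.7571·(C_{M0}−C_M) = 0.7571×2.462 = 1.86 mol/dm³.
C_P = (C_{M0}−C_M)−C_N = 0.5980 mol/dm³; S̃_{N/P} = 1.864/0.5980 = 3.12.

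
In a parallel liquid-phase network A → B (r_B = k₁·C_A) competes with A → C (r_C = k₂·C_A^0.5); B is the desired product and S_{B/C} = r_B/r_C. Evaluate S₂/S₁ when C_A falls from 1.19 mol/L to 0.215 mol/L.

S_{B/C} = (k₁/k₂)·C_A^0.5, so S₂/S₁ = (C_{A,2}/C_{A,1})^0.5.
= (0.215/1.19)^0.5 = (0.1807)^0.5 = 0.425.

0.425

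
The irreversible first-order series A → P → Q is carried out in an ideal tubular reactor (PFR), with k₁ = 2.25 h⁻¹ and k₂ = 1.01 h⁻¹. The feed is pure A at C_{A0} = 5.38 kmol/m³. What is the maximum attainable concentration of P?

For a first-order series the maximum intermediate yield is C_{P,max}/C_{A0} = (k₁/k₂)^[k₂/(k₂−k₁)].
= (2.25/1.01)^(1.01/(1.01−2.25)) = (2.228)^(-0.8145) = 0.5208.
C_{P,max} = 0.5208×5.38 = 2.80 kmol/m³.

2.80 kmol/m³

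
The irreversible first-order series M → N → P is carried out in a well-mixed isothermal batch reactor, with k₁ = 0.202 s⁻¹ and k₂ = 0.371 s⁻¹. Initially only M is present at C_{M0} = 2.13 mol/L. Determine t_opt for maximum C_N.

For first-order series the maximum of C_N occurs at t_opt = ln(k₂/k₁)/(k₂−k₁).
= ln(0.371/0.202)/(0.371−0.202) = ln(1.837)/0.1690 = 0.6079/0.1690 = 3.60 s.

3.60 s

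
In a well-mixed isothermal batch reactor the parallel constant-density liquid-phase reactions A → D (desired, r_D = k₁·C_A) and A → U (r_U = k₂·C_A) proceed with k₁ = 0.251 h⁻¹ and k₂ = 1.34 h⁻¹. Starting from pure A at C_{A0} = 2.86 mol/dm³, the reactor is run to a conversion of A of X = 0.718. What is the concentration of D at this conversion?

0.324 mol/dm³

C_A = C_{A0}(1−X) = 0.8065 mol/dm³.
Both paths are first order in A, so the instantaneous fraction to D is constant: dC_D/d(−C_A) = k₁/(k₁+k₂) = 0.1578.
C_D = 0.1578·(C_{A0}−C_A) = 0.1578×2.053 = 0.324 mol/dm³.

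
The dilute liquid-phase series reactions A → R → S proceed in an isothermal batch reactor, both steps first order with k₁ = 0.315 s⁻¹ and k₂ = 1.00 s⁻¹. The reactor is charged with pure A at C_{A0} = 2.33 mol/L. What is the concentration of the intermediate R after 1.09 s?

Solving the coupled first-order balances gives C_R(t) = [k₁/(k₂−k₁)]·C_{A0}·(e^(−k₁t) − e^(−k₂t)).
e^(−k₁t) = e^(−0.315×1.09) = e^(−0.3434) = 0.7094; e^(−k₂t) = e^(−1.090) = 0.3362.
C_R = 0.315×2.33/(1.00−0.315) × (0.7094−0.3362) = 1.071×0.3732 = 0.3998 mol/L.

0.400 mol/L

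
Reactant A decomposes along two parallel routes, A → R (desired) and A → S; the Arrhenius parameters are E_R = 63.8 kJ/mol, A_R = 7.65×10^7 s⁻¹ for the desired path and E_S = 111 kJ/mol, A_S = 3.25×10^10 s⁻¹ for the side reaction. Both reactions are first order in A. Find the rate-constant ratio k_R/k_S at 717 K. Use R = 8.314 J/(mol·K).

Since both paths have the same order in A, the concentration cancels and S_{R/S} = k_R/k_S = (A_R/A_S)·exp[(E_S−E_R)/(RT)].
(E_S−E_R)/(RT) = (111−63.8)×10³/(8.314×717) = 47200/5961 = 7.918.
k_R/k_S = (7.65×10^7/3.25×10^10)·exp(7.918) = 0.002354 × 2746 = 6.46.
Since E_R < E_S, lowering the temperature improves selectivity toward R.

6.46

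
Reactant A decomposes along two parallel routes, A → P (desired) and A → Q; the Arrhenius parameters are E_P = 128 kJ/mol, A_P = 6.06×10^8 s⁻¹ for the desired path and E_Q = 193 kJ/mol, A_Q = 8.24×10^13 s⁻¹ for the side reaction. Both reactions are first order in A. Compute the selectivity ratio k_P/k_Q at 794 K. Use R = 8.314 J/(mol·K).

With equal orders, S_{P/Q} = k_P/k_Q = (A_P/A_Q)·exp[(E_Q−E_P)/(RT)].
(E_Q−E_P)/(RT) = (193−128)×10³/(8.314×794) = 65000/6601 = 9.847.
k_P/k_Q = (6.06×10^8/8.24×10^13)·exp(9.847) = 7.354×10^-6 × 18893 = 0.139.
Since E_P < E_Q, lowering the temperature improves selectivity toward P.

0.139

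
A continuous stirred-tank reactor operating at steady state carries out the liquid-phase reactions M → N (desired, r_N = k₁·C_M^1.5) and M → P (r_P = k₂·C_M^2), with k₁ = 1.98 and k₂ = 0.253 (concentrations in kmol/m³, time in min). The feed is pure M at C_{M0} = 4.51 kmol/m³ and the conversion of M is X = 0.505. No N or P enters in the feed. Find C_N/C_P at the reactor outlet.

5.24

Exit C_M = C_{M0}(1−X) = 4.51×0.495 = 2.232 kmol/m³.
In a CSTR the entire volume is at exit conditions, so r_N = 1.98×2.232^1.5 = 6.604 and r_P = 0.253×2.232^2 = 1.261.
Overall selectivity = C_N/C_P = r_Nτ/(r_Pτ) = r_N/r_P = 5.24.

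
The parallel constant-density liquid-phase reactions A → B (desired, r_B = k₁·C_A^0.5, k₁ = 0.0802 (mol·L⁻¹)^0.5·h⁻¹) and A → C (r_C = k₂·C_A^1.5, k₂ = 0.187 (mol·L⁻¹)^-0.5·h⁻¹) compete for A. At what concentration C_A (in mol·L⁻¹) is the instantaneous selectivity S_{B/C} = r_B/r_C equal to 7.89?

0.0544 mol·L⁻¹

S_{B/C} = (k₁/k₂)·C_A⁻¹ ⇒ C_A = (S·k₂/k₁)^(-1).
= (7.89×0.187/0.0802)^(-1) = (18.40)^(-1) = 0.0544 mol·L⁻¹.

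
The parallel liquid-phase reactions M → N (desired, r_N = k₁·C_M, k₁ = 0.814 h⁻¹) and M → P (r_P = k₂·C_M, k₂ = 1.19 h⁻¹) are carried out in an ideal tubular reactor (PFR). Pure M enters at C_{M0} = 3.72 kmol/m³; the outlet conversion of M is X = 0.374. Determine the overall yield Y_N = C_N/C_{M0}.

C_M = C_{M0}(1−X) = 2.329 kmol/m³.
Both paths are first order in M, so the instantaneous fraction to N is constant: dC_N/d(−C_M) = k₁/(k₁+k₂) = 0.4062.
C_N = 0.4062·(C_{M0}−C_M) = 0.4062×1.391 = 0.565 kmol/m³.
Y_N = C_N/C_{M0} = 0.5651/3.72 = 0.152.

0.152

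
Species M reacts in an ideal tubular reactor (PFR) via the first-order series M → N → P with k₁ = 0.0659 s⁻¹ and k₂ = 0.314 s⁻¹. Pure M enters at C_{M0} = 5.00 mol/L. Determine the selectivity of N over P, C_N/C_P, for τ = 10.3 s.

0.337

For first-order series with pure M initially, C_N(τ) = k₁C_{M0}/(k₂−k₁)·(e^(−k₁τ) − e^(−k₂τ)).
e^(−k₁τ) = e^(−0.0659×10.3) = e^(−0.6788) = 0.5072; e^(−k₂τ) = e^(−3.234) = 0.03939.
C_N = 0.0659×5.00/(0.314−0.0659) × (0.5072−0.03939) = 1.328×0.4678 = 0.6213 mol/L.
C_M = C_{M0}e^(−k₁τ) = 2.536 mol/L, so C_P = C_{M0}−C_M−C_N = 1.842 mol/L; C_N/C_P = 0.337.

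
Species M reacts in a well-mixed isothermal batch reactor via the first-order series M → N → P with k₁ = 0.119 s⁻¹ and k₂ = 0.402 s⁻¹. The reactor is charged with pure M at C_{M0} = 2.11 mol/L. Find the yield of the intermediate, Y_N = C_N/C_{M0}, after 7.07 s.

0.157

Solving the coupled first-order balances gives C_N(t) = [k₁/(k₂−k₁)]·C_{M0}·(e^(−k₁t) − e^(−k₂t)).
e^(−k₁t) = e^(−0.119×7.07) = e^(−0.8413) = 0.4311; e^(−k₂t) = e^(−2.842) = 0.05830.
C_N = 0.119×2.11/(0.402−0.119) × (0.4311−0.05830) = 0.8872×0.3728 = 0.3308 mol/L.
Y_N = C_N/C_{M0} = 0.3308/2.11 = 0.157.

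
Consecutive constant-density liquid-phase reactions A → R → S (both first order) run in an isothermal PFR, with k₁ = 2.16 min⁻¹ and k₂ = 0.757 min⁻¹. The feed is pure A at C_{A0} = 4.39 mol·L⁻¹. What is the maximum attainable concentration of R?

2.49 mol·L⁻¹

For a first-order series the maximum intermediate yield is C_{R,max}/C_{A0} = (k₁/k₂)^[k₂/(k₂−k₁)].
= (2.16/0.757)^(0.757/(0.757−2.16)) = (2.853)^(-0.5396) = 0.5679.
C_{R,max} = 0.5679×4.39 = 2.49 mol·L⁻¹.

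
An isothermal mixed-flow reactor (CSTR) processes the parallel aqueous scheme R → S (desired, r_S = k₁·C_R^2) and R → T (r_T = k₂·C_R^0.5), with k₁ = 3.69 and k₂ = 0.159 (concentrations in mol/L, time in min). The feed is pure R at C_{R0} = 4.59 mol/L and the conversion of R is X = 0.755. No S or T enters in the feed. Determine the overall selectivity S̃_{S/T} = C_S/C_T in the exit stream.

27.7

Exit C_R = C_{R0}(1−X) = 4.59×0.245 = 1.125 mol/L.
A CSTR operates uniformly at the exit composition, giving r_S = 4.666 and r_T = 0.1686 (each k·C_R^n at C_R = 1.125).
Overall selectivity = C_S/C_T = r_Sτ/(r_Tτ) = r_S/r_T = 27.7.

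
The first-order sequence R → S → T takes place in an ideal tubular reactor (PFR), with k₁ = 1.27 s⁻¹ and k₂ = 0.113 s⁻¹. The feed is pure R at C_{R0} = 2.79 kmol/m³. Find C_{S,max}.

2.20 kmol/m³

At the optimum, C_{S,max}/C_{R0} = (k₁/k₂)^[k₂/(k₂−k₁)].
= (1.27/0.113)^(0.113/(0.113−1.27)) = (11.24)^(-0.09767) = 0.7895.
C_{S,max} = 0.7895×2.79 = 2.20 kmol/m³.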